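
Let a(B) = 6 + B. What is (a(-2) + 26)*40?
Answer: 1200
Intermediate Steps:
(a(-2) + 26)*40 = ((6 - 2) + 26)*40 = (4 + 26)*40 = 30*40 = 1200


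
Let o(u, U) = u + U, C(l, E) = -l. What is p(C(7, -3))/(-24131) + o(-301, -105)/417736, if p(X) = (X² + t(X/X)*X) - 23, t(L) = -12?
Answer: -27874073/5040193708 ≈ -0.0055304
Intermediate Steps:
o(u, U) = U + u
p(X) = -23 + X² - 12*X (p(X) = (X² - 12*X) - 23 = -23 + X² - 12*X)
p(C(7, -3))/(-24131) + o(-301, -105)/417736 = (-23 + (-1*7)² - (-12)*7)/(-24131) + (-105 - 301)/417736 = (-23 + (-7)² - 12*(-7))*(-1/24131) - 406*1/417736 = (-23 + 49 + 84)*(-1/24131) - 203/208868 = 110*(-1/24131) - 203/208868 = -110/24131 - 203/208868 = -27874073/5040193708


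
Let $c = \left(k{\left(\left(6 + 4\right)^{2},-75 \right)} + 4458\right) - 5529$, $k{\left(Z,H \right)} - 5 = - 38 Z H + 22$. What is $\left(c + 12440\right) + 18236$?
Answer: $314632$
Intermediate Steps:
$k{\left(Z,H \right)} = 27 - 38 H Z$ ($k{\left(Z,H \right)} = 5 + \left(- 38 Z H + 22\right) = 5 - \left(-22 + 38 H Z\right) = 27 - 38 H Z$)
$c = 283956$ ($c = \left(\left(27 - - 2850 \left(6 + 4\right)^{2}\right) + 4458\right) - 5529 = \left(\left(27 - - 2850 \cdot 10^{2}\right) + 4458\right) - 5529 = \left(\left(27 - \left(-2850\right) 100\right) + 4458\right) - 5529 = \left(\left(27 + 285000\right) + 4458\right) - 5529 = \left(285027 + 4458\right) - 5529 = 289485 - 5529 = 283956$)
$\left(c + 12440\right) + 18236 = \left(283956 + 12440\right) + 18236 = 296396 + 18236 = 314632$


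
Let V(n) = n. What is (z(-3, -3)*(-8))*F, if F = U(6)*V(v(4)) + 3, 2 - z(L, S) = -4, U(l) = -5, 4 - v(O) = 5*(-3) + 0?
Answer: 4416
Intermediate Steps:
v(O) = 19 (v(O) = 4 - (5*(-3) + 0) = 4 - (-15 + 0) = 4 - 1*(-15) = 4 + 15 = 19)
z(L, S) = 6 (z(L, S) = 2 - 1*(-4) = 2 + 4 = 6)
F = -92 (F = -5*19 + 3 = -95 + 3 = -92)
(z(-3, -3)*(-8))*F = (6*(-8))*(-92) = -48*(-92) = 4416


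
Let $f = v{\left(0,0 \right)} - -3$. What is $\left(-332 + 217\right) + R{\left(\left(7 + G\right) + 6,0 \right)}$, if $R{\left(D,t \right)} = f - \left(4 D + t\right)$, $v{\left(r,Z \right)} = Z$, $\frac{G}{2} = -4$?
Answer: $-132$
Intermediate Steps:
$G = -8$ ($G = 2 \left(-4\right) = -8$)
$f = 3$ ($f = 0 - -3 = 0 + 3 = 3$)
$R{\left(D,t \right)} = 3 - t - 4 D$ ($R{\left(D,t \right)} = 3 - \left(4 D + t\right) = 3 - \left(t + 4 D\right) = 3 - t - 4 D$)
$\left(-332 + 217\right) + R{\left(\left(7 + G\right) + 6,0 \right)} = \left(-332 + 217\right) - \left(-3 + 4 \left(\left(7 - 8\right) + 6\right)\right) = -115 + \left(3 + 0 - 4 \left(-1 + 6\right)\right) = -115 + \left(3 + 0 - 20\right) = -115 - 17 = -132$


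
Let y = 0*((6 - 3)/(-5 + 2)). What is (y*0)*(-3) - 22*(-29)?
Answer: 638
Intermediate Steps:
y = 0 (y = 0*(3/(-3)) = 0*(3*(-⅓)) = 0*(-1) = 0)
(y*0)*(-3) - 22*(-29) = (0*0)*(-3) - 22*(-29) = 0*(-3) + 638 = 0 + 638 = 638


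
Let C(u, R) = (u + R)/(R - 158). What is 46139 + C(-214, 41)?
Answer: 5398436/117 ≈ 46141.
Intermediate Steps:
C(u, R) = (R + u)/(-158 + R)
46139 + C(-214, 41) = 46139 + (41 - 214)/(-158 + 41) = 46139 - 173/(-117) = 46139 - 1/117*(-173) = 46139 + 173/117 = 5398436/117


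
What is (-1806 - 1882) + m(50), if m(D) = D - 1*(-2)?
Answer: -3636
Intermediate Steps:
m(D) = 2 + D (m(D) = D + 2 = 2 + D)
(-1806 - 1882) + m(50) = (-1806 - 1882) + (2 + 50) = -3688 + 52 = -3636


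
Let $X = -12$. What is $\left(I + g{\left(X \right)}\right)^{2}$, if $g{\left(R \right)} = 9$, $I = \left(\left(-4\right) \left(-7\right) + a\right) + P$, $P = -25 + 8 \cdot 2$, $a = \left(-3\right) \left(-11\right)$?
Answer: $3721$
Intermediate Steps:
$a = 33$
$P = -9$ ($P = -25 + 16 = -9$)
$I = 52$ ($I = \left(\left(-4\right) \left(-7\right) + 33\right) - 9 = \left(28 + 33\right) - 9 = 61 - 9 = 52$)
$\left(I + g{\left(X \right)}\right)^{2} = \left(52 + 9\right)^{2} = 61^{2} = 3721$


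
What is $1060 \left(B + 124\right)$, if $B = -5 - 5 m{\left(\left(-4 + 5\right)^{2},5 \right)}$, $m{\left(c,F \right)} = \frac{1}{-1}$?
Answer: $131440$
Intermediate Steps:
$m{\left(c,F \right)} = -1$
$B = 0$ ($B = -5 - -5 = -5 + 5 = 0$)
$1060 \left(B + 124\right) = 1060 \left(0 + 124\right) = 1060 \cdot 124 = 131440$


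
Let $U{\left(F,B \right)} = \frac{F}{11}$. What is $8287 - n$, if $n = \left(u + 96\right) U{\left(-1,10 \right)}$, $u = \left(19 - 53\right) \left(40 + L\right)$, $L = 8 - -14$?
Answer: $\frac{89145}{11} \approx 8104.1$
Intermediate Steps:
$U{\left(F,B \right)} = \frac{F}{11}$ ($U{\left(F,B \right)} = F \frac{1}{11} = \frac{F}{11}$)
$L = 22$ ($L = 8 + 14 = 22$)
$u = -2108$ ($u = \left(19 - 53\right) \left(40 + 22\right) = \left(-34\right) 62 = -2108$)
$n = \frac{2012}{11}$ ($n = \left(-2108 + 96\right) \frac{1}{11} \left(-1\right) = \left(-2012\right) \left(- \frac{1}{11}\right) = \frac{2012}{11} \approx 182.91$)
$8287 - n = 8287 - \frac{2012}{11} = \frac{89145}{11}$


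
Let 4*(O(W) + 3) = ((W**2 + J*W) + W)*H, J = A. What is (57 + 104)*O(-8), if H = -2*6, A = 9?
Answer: 7245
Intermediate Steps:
J = 9
H = -12
O(W) = -3 - 30*W - 3*W**2 (O(W) = -3 + (((W**2 + 9*W) + W)*(-12))/4 = -3 + ((W**2 + 10*W)*(-12))/4 = -3 + (-120*W - 12*W**2)/4 = -3 + (-30*W - 3*W**2) = -3 - 30*W - 3*W**2)
(57 + 104)*O(-8) = (57 + 104)*(-3 - 30*(-8) - 3*(-8)**2) = 161*(-3 + 240 - 3*64) = 161*(-3 + 240 - 192) = 161*45 = 7245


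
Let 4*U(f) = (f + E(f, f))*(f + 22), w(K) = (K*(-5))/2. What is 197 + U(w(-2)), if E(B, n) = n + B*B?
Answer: 1733/4 ≈ 433.25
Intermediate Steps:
E(B, n) = n + B**2
w(K) = -5*K/2 (w(K) = -5*K*(1/2) = -5*K/2)
U(f) = (22 + f)*(f**2 + 2*f)/4 (U(f) = ((f + (f + f**2))*(f + 22))/4 = ((f**2 + 2*f)*(22 + f))/4 = ((22 + f)*(f**2 + 2*f))/4 = (22 + f)*(f**2 + 2*f)/4)
197 + U(w(-2)) = 197 + (-5/2*(-2))*(44 + (-5/2*(-2))**2 + 24*(-5/2*(-2)))/4 = 197 + (1/4)*5*(44 + 5**2 + 24*5) = 197 + (1/4)*5*(44 + 25 + 120) = 197 + (1/4)*5*189 = 197 + 945/4 = 1733/4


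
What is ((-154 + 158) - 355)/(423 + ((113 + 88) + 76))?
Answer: -351/700 ≈ -0.50143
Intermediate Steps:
((-154 + 158) - 355)/(423 + ((113 + 88) + 76)) = (4 - 355)/(423 + (201 + 76)) = -351/(423 + 277) = -351/700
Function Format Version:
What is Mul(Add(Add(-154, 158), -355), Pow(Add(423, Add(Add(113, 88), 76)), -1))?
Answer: Rational(-351, 700) ≈ -0.50143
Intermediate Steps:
Mul(Add(Add(-154, 158), -355), Pow(Add(423, Add(Add(113, 88), 76)), -1)) = Mul(Add(4, -355), Pow(Add(423, Add(201, 76)), -1)) = Mul(-351, Pow(Add(423, 277), -1)) = Mul(-351, Pow(700, -1)) = Mul(-351, Rational(1, 700)) = Rational(-351, 700)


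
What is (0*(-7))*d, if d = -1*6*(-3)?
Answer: 0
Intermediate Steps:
d = 18 (d = -6*(-3) = 18)
(0*(-7))*d = (0*(-7))*18 = 0*18 = 0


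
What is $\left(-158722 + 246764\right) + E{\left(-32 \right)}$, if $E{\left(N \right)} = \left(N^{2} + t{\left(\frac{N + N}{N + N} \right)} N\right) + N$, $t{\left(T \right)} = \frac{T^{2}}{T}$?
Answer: $89002$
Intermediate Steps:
$t{\left(T \right)} = T$
$E{\left(N \right)} = N^{2} + 2 N$ ($E{\left(N \right)} = \left(N^{2} + \frac{N + N}{N + N} N\right) + N = \left(N^{2} + \frac{2 N}{2 N} N\right) + N = \left(N^{2} + 2 N \frac{1}{2 N} N\right) + N = \left(N^{2} + 1 N\right) + N = \left(N^{2} + N\right) + N = \left(N + N^{2}\right) + N = N^{2} + 2 N$)
$\left(-158722 + 246764\right) + E{\left(-32 \right)} = \left(-158722 + 246764\right) - 32 \left(2 - 32\right) = 88042 - -960 = 88042 + 960 = 89002$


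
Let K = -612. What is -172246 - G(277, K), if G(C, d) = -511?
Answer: -171735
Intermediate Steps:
-172246 - G(277, K) = -172246 - 1*(-511) = -172246 + 511 = -171735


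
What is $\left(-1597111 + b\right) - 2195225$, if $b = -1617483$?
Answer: $-5409819$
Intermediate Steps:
$\left(-1597111 + b\right) - 2195225 = \left(-1597111 - 1617483\right) - 2195225 = -3214594 - 2195225 = -5409819$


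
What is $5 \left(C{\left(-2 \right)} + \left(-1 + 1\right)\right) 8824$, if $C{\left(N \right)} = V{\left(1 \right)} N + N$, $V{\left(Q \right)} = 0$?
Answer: $-88240$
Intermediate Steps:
$C{\left(N \right)} = N$ ($C{\left(N \right)} = 0 N + N = 0 + N = N$)
$5 \left(C{\left(-2 \right)} + \left(-1 + 1\right)\right) 8824 = 5 \left(-2 + \left(-1 + 1\right)\right) 8824 = 5 \left(-2 + 0\right) 8824 = 5 \left(-2\right) 8824 = \left(-10\right) 8824 = -88240$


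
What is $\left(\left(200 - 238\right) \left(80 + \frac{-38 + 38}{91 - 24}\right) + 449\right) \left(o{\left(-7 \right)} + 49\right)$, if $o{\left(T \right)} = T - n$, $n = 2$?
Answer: $-103640$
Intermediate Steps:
$o{\left(T \right)} = -2 + T$ ($o{\left(T \right)} = T - 2 = -2 + T$)
$\left(\left(200 - 238\right) \left(80 + \frac{-38 + 38}{91 - 24}\right) + 449\right) \left(o{\left(-7 \right)} + 49\right) = \left(\left(200 - 238\right) \left(80 + \frac{-38 + 38}{91 - 24}\right) + 449\right) \left(\left(-2 - 7\right) + 49\right) = \left(- 38 \left(80 + \frac{0}{67}\right) + 449\right) \left(-9 + 49\right) = \left(- 38 \left(80 + 0 \cdot \frac{1}{67}\right) + 449\right) 40 = \left(- 38 \left(80 + 0\right) + 449\right) 40 = \left(\left(-38\right) 80 + 449\right) 40 = \left(-3040 + 449\right) 40 = \left(-2591\right) 40 = -103640$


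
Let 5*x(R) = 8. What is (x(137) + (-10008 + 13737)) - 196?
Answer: 17673/5 ≈ 3534.6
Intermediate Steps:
x(R) = 8/5 (x(R) = (⅕)*8 = 8/5)
(x(137) + (-10008 + 13737)) - 196 = (8/5 + (-10008 + 13737)) - 196 = (8/5 + 3729) - 196 = 18653/5 - 196 = 17673/5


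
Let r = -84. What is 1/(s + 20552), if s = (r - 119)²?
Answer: 1/61761 ≈ 1.6191e-5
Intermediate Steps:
s = 41209 (s = (-84 - 119)² = (-203)² = 41209)
1/(s + 20552) = 1/(41209 + 20552) = 1/61761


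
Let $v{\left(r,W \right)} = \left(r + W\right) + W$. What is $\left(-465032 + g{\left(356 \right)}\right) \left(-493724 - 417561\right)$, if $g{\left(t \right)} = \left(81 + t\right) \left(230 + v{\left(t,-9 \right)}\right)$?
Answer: $197581168560$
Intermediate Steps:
$v{\left(r,W \right)} = r + 2 W$ ($v{\left(r,W \right)} = \left(W + r\right) + W = r + 2 W$)
$g{\left(t \right)} = \left(81 + t\right) \left(212 + t\right)$ ($g{\left(t \right)} = \left(81 + t\right) \left(230 + \left(t + 2 \left(-9\right)\right)\right) = \left(81 + t\right) \left(230 + \left(t - 18\right)\right) = \left(81 + t\right) \left(230 + \left(-18 + t\right)\right) = \left(81 + t\right) \left(212 + t\right)$)
$\left(-465032 + g{\left(356 \right)}\right) \left(-493724 - 417561\right) = \left(-465032 + \left(17172 + 356^{2} + 293 \cdot 356\right)\right) \left(-493724 - 417561\right) = \left(-465032 + \left(17172 + 126736 + 104308\right)\right) \left(-911285\right) = \left(-465032 + 248216\right) \left(-911285\right) = \left(-216816\right) \left(-911285\right) = 197581168560$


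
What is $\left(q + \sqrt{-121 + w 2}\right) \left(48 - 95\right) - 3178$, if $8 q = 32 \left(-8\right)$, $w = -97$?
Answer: $-1674 - 141 i \sqrt{35} \approx -1674.0 - 834.17 i$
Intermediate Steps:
$q = -32$ ($q = \frac{32 \left(-8\right)}{8} = \frac{1}{8} \left(-256\right) = -32$)
$\left(q + \sqrt{-121 + w 2}\right) \left(48 - 95\right) - 3178 = \left(-32 + \sqrt{-121 - 194}\right) \left(48 - 95\right) - 3178 = \left(-32 + \sqrt{-121 - 194}\right) \left(-47\right) - 3178 = \left(-32 + \sqrt{-315}\right) \left(-47\right) - 3178 = \left(-32 + 3 i \sqrt{35}\right) \left(-47\right) - 3178 = \left(1504 - 141 i \sqrt{35}\right) - 3178 = -1674 - 141 i \sqrt{35}$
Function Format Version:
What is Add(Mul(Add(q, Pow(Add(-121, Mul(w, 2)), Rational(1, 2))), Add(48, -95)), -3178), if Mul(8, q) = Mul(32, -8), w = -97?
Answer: Add(-1674, Mul(-141, I, Pow(35, Rational(1, 2)))) ≈ Add(-1674.0, Mul(-834.17, I))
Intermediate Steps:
q = -32 (q = Mul(Rational(1, 8), Mul(32, -8)) = Mul(Rational(1, 8), -256) = -32)
Add(Mul(Add(q, Pow(Add(-121, Mul(w, 2)), Rational(1, 2))), Add(48, -95)), -3178) = Add(Mul(Add(-32, Pow(Add(-121, Mul(-97, 2)), Rational(1, 2))), Add(48, -95)), -3178) = Add(Mul(Add(-32, Pow(Add(-121, -194), Rational(1, 2))), -47), -3178) = Add(Mul(Add(-32, Pow(-315, Rational(1, 2))), -47), -3178) = Add(Mul(Add(-32, Mul(3, I, Pow(35, Rational(1, 2)))), -47), -3178) = Add(Add(1504, Mul(-141, I, Pow(35, Rational(1, 2)))), -3178) = Add(-1674, Mul(-141, I, Pow(35, Rational(1, 2))))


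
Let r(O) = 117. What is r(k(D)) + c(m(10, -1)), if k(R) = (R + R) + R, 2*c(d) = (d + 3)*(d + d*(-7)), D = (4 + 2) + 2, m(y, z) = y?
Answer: -273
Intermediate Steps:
D = 8 (D = 6 + 2 = 8)
c(d) = -3*d*(3 + d) (c(d) = ((d + 3)*(d + d*(-7)))/2 = ((3 + d)*(d - 7*d))/2 = ((3 + d)*(-6*d))/2 = (-6*d*(3 + d))/2 = -3*d*(3 + d))
k(R) = 3*R (k(R) = 2*R + R = 3*R)
r(k(D)) + c(m(10, -1)) = 117 - 3*10*(3 + 10) = 117 - 3*10*13 = 117 - 390 = -273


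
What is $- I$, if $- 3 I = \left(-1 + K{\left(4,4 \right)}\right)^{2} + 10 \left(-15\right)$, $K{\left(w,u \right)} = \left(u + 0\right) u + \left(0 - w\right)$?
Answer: $- \frac{29}{3} \approx -9.6667$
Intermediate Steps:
$K{\left(w,u \right)} = u^{2} - w$ ($K{\left(w,u \right)} = u u - w = u^{2} - w$)
$I = \frac{29}{3}$ ($I = - \frac{\left(-1 + \left(4^{2} - 4\right)\right)^{2} + 10 \left(-15\right)}{3} = - \frac{\left(-1 + \left(16 - 4\right)\right)^{2} - 150}{3} = - \frac{\left(-1 + 12\right)^{2} - 150}{3} = - \frac{11^{2} - 150}{3} = - \frac{121 - 150}{3} = \left(- \frac{1}{3}\right) \left(-29\right) = \frac{29}{3} \approx 9.6667$)
$- I = \left(-1\right) \frac{29}{3} = - \frac{29}{3}$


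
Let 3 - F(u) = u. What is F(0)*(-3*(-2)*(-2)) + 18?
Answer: -18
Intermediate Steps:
F(u) = 3 - u
F(0)*(-3*(-2)*(-2)) + 18 = (3 - 1*0)*(-3*(-2)*(-2)) + 18 = (3 + 0)*(6*(-2)) + 18 = 3*(-12) + 18 = -36 + 18 = -18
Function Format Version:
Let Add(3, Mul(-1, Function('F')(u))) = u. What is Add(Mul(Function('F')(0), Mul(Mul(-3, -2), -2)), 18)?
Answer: -18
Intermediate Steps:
Function('F')(u) = Add(3, Mul(-1, u))
Add(Mul(Function('F')(0), Mul(Mul(-3, -2), -2)), 18) = Add(Mul(Add(3, Mul(-1, 0)), Mul(Mul(-3, -2), -2)), 18) = Add(Mul(Add(3, 0), Mul(6, -2)), 18) = Add(Mul(3, -12), 18) = Add(-36, 18) = -18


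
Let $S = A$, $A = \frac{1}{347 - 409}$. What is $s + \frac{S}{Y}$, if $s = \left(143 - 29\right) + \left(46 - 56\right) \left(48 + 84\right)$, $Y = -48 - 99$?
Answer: $- \frac{10991483}{9114} \approx -1206.0$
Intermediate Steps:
$A = - \frac{1}{62}$ ($A = \frac{1}{-62} = - \frac{1}{62} \approx -0.016129$)
$Y = -147$ ($Y = -48 - 99 = -147$)
$S = - \frac{1}{62} \approx -0.016129$
$s = -1206$ ($s = 114 - 1320 = -1206$)
$s + \frac{S}{Y} = -1206 - \frac{1}{62 \left(-147\right)} = -1206 - - \frac{1}{9114} = -1206 + \frac{1}{9114} = - \frac{10991483}{9114}$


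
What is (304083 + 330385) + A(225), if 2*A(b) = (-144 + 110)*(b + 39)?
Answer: 629980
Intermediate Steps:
A(b) = -663 - 17*b (A(b) = ((-144 + 110)*(b + 39))/2 = (-34*(39 + b))/2 = (-1326 - 34*b)/2 = -663 - 17*b)
(304083 + 330385) + A(225) = (304083 + 330385) + (-663 - 17*225) = 634468 + (-663 - 3825) = 634468 - 4488 = 629980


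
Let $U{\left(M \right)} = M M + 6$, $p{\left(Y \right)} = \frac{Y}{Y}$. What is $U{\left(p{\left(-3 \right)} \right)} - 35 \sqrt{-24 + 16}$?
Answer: $7 - 70 i \sqrt{2} \approx 7.0 - 98.995 i$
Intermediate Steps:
$p{\left(Y \right)} = 1$
$U{\left(M \right)} = 6 + M^{2}$ ($U{\left(M \right)} = M^{2} + 6 = 6 + M^{2}$)
$U{\left(p{\left(-3 \right)} \right)} - 35 \sqrt{-24 + 16} = \left(6 + 1^{2}\right) - 35 \sqrt{-24 + 16} = \left(6 + 1\right) - 35 \sqrt{-8} = 7 - 35 \cdot 2 i \sqrt{2} = 7 - 70 i \sqrt{2}$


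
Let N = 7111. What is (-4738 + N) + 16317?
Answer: 18690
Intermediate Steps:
(-4738 + N) + 16317 = (-4738 + 7111) + 16317 = 2373 + 16317 = 18690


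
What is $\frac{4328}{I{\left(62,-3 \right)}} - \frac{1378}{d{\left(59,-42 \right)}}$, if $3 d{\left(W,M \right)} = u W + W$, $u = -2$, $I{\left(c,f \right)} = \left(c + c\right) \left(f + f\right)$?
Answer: $\frac{352543}{5487} \approx 64.251$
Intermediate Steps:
$I{\left(c,f \right)} = 4 c f$ ($I{\left(c,f \right)} = 2 c 2 f = 4 c f$)
$d{\left(W,M \right)} = - \frac{W}{3}$ ($d{\left(W,M \right)} = \frac{- 2 W + W}{3} = \frac{\left(-1\right) W}{3} = - \frac{W}{3}$)
$\frac{4328}{I{\left(62,-3 \right)}} - \frac{1378}{d{\left(59,-42 \right)}} = \frac{4328}{4 \cdot 62 \left(-3\right)} - \frac{1378}{\left(- \frac{1}{3}\right) 59} = \frac{4328}{-744} - \frac{1378}{- \frac{59}{3}} = 4328 \left(- \frac{1}{744}\right) - - \frac{4134}{59} = - \frac{541}{93} + \frac{4134}{59} = \frac{352543}{5487}$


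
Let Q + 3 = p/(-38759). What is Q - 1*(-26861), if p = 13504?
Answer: 1040975718/38759 ≈ 26858.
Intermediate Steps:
Q = -129781/38759 (Q = -3 + 13504/(-38759) = -3 + 13504*(-1/38759) = -3 - 13504/38759 = -129781/38759 ≈ -3.3484)
Q - 1*(-26861) = -129781/38759 - 1*(-26861) = -129781/38759 + 26861 = 1040975718/38759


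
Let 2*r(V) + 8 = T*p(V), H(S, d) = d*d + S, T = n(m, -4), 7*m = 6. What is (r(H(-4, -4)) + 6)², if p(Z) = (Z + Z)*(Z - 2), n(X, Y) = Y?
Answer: 228484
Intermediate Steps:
m = 6/7 (m = (⅐)*6 = 6/7 ≈ 0.85714)
T = -4
p(Z) = 2*Z*(-2 + Z) (p(Z) = (2*Z)*(-2 + Z) = 2*Z*(-2 + Z))
H(S, d) = S + d² (H(S, d) = d² + S = S + d²)
r(V) = -4 - 4*V*(-2 + V) (r(V) = -4 + (-8*V*(-2 + V))/2 = -4 - 4*V*(-2 + V))
(r(H(-4, -4)) + 6)² = ((-4 - 4*(-4 + (-4)²)*(-2 + (-4 + (-4)²))) + 6)² = ((-4 - 4*(-4 + 16)*(-2 + (-4 + 16))) + 6)² = ((-4 - 4*12*(-2 + 12)) + 6)² = ((-4 - 4*12*10) + 6)² = ((-4 - 480) + 6)² = (-484 + 6)² = (-478)² = 228484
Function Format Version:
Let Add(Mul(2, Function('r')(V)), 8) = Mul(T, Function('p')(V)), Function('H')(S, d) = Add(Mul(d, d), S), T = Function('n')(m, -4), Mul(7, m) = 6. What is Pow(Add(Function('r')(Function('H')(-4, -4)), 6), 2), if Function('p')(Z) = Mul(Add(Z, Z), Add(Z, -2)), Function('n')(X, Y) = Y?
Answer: 228484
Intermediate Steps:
m = Rational(6, 7) (m = Mul(Rational(1, 7), 6) = Rational(6, 7) ≈ 0.85714)
T = -4
Function('p')(Z) = Mul(2, Z, Add(-2, Z)) (Function('p')(Z) = Mul(Mul(2, Z), Add(-2, Z)) = Mul(2, Z, Add(-2, Z)))
Function('H')(S, d) = Add(S, Pow(d, 2)) (Function('H')(S, d) = Add(Pow(d, 2), S) = Add(S, Pow(d, 2)))
Function('r')(V) = Add(-4, Mul(-4, V, Add(-2, V))) (Function('r')(V) = Add(-4, Mul(Rational(1, 2), Mul(-4, Mul(2, V, Add(-2, V))))) = Add(-4, Mul(Rational(1, 2), Mul(-8, V, Add(-2, V)))) = Add(-4, Mul(-4, V, Add(-2, V))))
Pow(Add(Function('r')(Function('H')(-4, -4)), 6), 2) = Pow(Add(Add(-4, Mul(-4, Add(-4, Pow(-4, 2)), Add(-2, Add(-4, Pow(-4, 2))))), 6), 2) = Pow(Add(Add(-4, Mul(-4, Add(-4, 16), Add(-2, Add(-4, 16)))), 6), 2) = Pow(Add(Add(-4, Mul(-4, 12, Add(-2, 12))), 6), 2) = Pow(Add(Add(-4, Mul(-4, 12, 10)), 6), 2) = Pow(Add(Add(-4, -480), 6), 2) = Pow(Add(-484, 6), 2) = Pow(-478, 2) = 228484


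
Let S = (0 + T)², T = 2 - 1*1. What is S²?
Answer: 1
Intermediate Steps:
T = 1 (T = 2 - 1 = 1)
S = 1 (S = (0 + 1)² = 1² = 1)
S² = 1² = 1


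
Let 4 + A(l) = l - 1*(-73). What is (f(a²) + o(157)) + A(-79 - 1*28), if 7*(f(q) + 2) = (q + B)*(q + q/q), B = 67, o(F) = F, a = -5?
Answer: 3211/7 ≈ 458.71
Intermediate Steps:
A(l) = 69 + l (A(l) = -4 + (l - 1*(-73)) = -4 + (l + 73) = -4 + (73 + l) = 69 + l)
f(q) = -2 + (1 + q)*(67 + q)/7 (f(q) = -2 + ((q + 67)*(q + q/q))/7 = -2 + ((67 + q)*(q + 1))/7 = -2 + ((67 + q)*(1 + q))/7 = -2 + ((1 + q)*(67 + q))/7 = -2 + (1 + q)*(67 + q)/7)
(f(a²) + o(157)) + A(-79 - 1*28) = ((53/7 + ((-5)²)²/7 + (68/7)*(-5)²) + 157) + (69 + (-79 - 1*28)) = ((53/7 + (⅐)*25² + (68/7)*25) + 157) + (69 + (-79 - 28)) = ((53/7 + (⅐)*625 + 1700/7) + 157) + (69 - 107) = ((53/7 + 625/7 + 1700/7) + 157) - 38 = (2378/7 + 157) - 38 = 3477/7 - 38 = 3211/7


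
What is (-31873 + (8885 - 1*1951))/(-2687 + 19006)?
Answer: -24939/16319 ≈ -1.5282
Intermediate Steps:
(-31873 + (8885 - 1*1951))/(-2687 + 19006) = (-31873 + (8885 - 1951))/16319 = (-31873 + 6934)*(1/16319) = -24939*1/16319 = -24939/16319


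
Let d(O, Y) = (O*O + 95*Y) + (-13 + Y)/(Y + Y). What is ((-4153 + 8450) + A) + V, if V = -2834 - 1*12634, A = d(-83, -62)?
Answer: -1261253/124 ≈ -10171.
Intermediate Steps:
d(O, Y) = O² + 95*Y + (-13 + Y)/(2*Y) (d(O, Y) = (O² + 95*Y) + (-13 + Y)/((2*Y)) = (O² + 95*Y) + (-13 + Y)*(1/(2*Y)) = (O² + 95*Y) + (-13 + Y)/(2*Y) = O² + 95*Y + (-13 + Y)/(2*Y))
A = 123951/124 (A = ½ + (-83)² + 95*(-62) - 13/2/(-62) = ½ + 6889 - 5890 - 13/2*(-1/62) = ½ + 6889 - 5890 + 13/124 = 123951/124 ≈ 999.60)
V = -15468 (V = -2834 - 12634 = -15468)
((-4153 + 8450) + A) + V = ((-4153 + 8450) + 123951/124) - 15468 = (4297 + 123951/124) - 15468 = 656779/124 - 15468 = -1261253/124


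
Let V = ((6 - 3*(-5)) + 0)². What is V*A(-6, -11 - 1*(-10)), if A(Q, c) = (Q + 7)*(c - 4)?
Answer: -2205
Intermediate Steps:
A(Q, c) = (-4 + c)*(7 + Q) (A(Q, c) = (7 + Q)*(-4 + c) = (-4 + c)*(7 + Q))
V = 441 (V = ((6 + 15) + 0)² = (21 + 0)² = 21² = 441)
V*A(-6, -11 - 1*(-10)) = 441*(-28 - 4*(-6) + 7*(-11 - 1*(-10)) - 6*(-11 - 1*(-10))) = 441*(-28 + 24 + 7*(-11 + 10) - 6*(-11 + 10)) = 441*(-28 + 24 + 7*(-1) - 6*(-1)) = 441*(-28 + 24 - 7 + 6) = 441*(-5) = -2205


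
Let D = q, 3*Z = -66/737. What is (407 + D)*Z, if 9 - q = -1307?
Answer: -3446/67 ≈ -51.433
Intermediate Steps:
Z = -2/67 (Z = (-66/737)/3 = (-66*1/737)/3 = (⅓)*(-6/67) = -2/67 ≈ -0.029851)
q = 1316 (q = 9 - 1*(-1307) = 9 + 1307 = 1316)
D = 1316
(407 + D)*Z = (407 + 1316)*(-2/67) = 1723*(-2/67) = -3446/67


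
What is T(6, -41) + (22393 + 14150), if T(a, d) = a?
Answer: 36549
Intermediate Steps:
T(6, -41) + (22393 + 14150) = 6 + (22393 + 14150) = 6 + 36543 = 36549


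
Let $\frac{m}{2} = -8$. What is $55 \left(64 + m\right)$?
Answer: $2640$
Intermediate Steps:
$m = -16$ ($m = 2 \left(-8\right) = -16$)
$55 \left(64 + m\right) = 55 \left(64 - 16\right) = 55 \cdot 48 = 2640$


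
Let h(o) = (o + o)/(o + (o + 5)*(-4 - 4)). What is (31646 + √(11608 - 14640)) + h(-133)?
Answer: 28196320/891 + 2*I*√758 ≈ 31646.0 + 55.064*I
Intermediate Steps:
h(o) = 2*o/(-40 - 7*o) (h(o) = (2*o)/(o + (5 + o)*(-8)) = (2*o)/(o + (-40 - 8*o)) = (2*o)/(-40 - 7*o) = 2*o/(-40 - 7*o))
(31646 + √(11608 - 14640)) + h(-133) = (31646 + √(11608 - 14640)) - 2*(-133)/(40 + 7*(-133)) = (31646 + √(-3032)) - 2*(-133)/(40 - 931) = (31646 + 2*I*√758) - 2*(-133)/(-891) = (31646 + 2*I*√758) - 2*(-133)*(-1/891) = (31646 + 2*I*√758) - 266/891 = 28196320/891 + 2*I*√758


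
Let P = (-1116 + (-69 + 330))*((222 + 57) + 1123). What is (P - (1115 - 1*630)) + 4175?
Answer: -1195020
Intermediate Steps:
P = -1198710 (P = (-1116 + 261)*(279 + 1123) = -855*1402 = -1198710)
(P - (1115 - 1*630)) + 4175 = (-1198710 - (1115 - 1*630)) + 4175 = (-1198710 - (1115 - 630)) + 4175 = (-1198710 - 1*485) + 4175 = (-1198710 - 485) + 4175 = -1199195 + 4175 = -1195020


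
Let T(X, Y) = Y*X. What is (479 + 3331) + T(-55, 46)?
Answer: 1280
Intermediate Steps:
T(X, Y) = X*Y
(479 + 3331) + T(-55, 46) = (479 + 3331) - 55*46 = 3810 - 2530 = 1280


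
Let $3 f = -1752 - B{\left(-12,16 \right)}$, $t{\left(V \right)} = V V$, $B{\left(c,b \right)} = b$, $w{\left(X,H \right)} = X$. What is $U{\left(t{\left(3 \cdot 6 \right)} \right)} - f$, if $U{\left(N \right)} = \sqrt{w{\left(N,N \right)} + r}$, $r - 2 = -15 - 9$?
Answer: $\frac{1768}{3} + \sqrt{302} \approx 606.71$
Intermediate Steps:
$r = -22$ ($r = 2 - 24 = -22$)
$t{\left(V \right)} = V^{2}$
$U{\left(N \right)} = \sqrt{-22 + N}$ ($U{\left(N \right)} = \sqrt{N - 22} = \sqrt{-22 + N}$)
$f = - \frac{1768}{3}$ ($f = \frac{-1752 - 16}{3} = \frac{1}{3} \left(-1768\right) = - \frac{1768}{3} \approx -589.33$)
$U{\left(t{\left(3 \cdot 6 \right)} \right)} - f = \sqrt{-22 + \left(3 \cdot 6\right)^{2}} - - \frac{1768}{3} = \sqrt{-22 + 18^{2}} + \frac{1768}{3} = \sqrt{-22 + 324} + \frac{1768}{3} = \sqrt{302} + \frac{1768}{3} = \frac{1768}{3} + \sqrt{302}$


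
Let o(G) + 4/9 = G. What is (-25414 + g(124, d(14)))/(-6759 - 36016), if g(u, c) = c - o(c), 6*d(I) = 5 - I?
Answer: 228722/384975 ≈ 0.59412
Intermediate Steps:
o(G) = -4/9 + G
d(I) = ⅚ - I/6 (d(I) = (5 - I)/6 = ⅚ - I/6)
g(u, c) = 4/9 (g(u, c) = c - (-4/9 + c) = c + (4/9 - c) = 4/9)
(-25414 + g(124, d(14)))/(-6759 - 36016) = (-25414 + 4/9)/(-6759 - 36016) = -228722/9/(-42775) = -228722/9*(-1/42775) = 228722/384975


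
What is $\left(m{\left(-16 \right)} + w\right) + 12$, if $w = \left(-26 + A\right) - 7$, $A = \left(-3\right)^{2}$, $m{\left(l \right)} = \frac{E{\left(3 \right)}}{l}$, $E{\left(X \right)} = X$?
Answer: $- \frac{195}{16} \approx -12.188$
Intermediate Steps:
$m{\left(l \right)} = \frac{3}{l}$
$A = 9$
$w = -24$ ($w = \left(-26 + 9\right) - 7 = -17 - 7 = -24$)
$\left(m{\left(-16 \right)} + w\right) + 12 = \left(\frac{3}{-16} - 24\right) + 12 = \left(3 \left(- \frac{1}{16}\right) - 24\right) + 12 = \left(- \frac{3}{16} - 24\right) + 12 = - \frac{387}{16} + 12 = - \frac{195}{16}$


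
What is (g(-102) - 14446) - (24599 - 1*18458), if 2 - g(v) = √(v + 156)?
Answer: -20585 - 3*√6 ≈ -20592.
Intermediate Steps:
g(v) = 2 - √(156 + v) (g(v) = 2 - √(v + 156) = 2 - √(156 + v))
(g(-102) - 14446) - (24599 - 1*18458) = ((2 - √(156 - 102)) - 14446) - (24599 - 1*18458) = ((2 - √54) - 14446) - (24599 - 18458) = ((2 - 3*√6) - 14446) - 1*6141 = ((2 - 3*√6) - 14446) - 6141 = (-14444 - 3*√6) - 6141 = -20585 - 3*√6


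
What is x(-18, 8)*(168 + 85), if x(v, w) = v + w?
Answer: -2530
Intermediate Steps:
x(-18, 8)*(168 + 85) = (-18 + 8)*(168 + 85) = -10*253 = -2530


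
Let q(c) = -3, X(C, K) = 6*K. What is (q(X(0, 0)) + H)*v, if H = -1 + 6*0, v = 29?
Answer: -116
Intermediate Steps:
H = -1 (H = -1 + 0 = -1)
(q(X(0, 0)) + H)*v = (-3 - 1)*29 = -4*29 = -116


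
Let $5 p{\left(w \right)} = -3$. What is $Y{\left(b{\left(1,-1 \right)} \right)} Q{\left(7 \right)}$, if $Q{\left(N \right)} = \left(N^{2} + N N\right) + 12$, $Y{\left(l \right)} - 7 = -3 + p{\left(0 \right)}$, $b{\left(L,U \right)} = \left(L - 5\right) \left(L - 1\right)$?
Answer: $374$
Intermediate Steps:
$b{\left(L,U \right)} = \left(-1 + L\right) \left(-5 + L\right)$ ($b{\left(L,U \right)} = \left(-5 + L\right) \left(-1 + L\right) = \left(-1 + L\right) \left(-5 + L\right)$)
$p{\left(w \right)} = - \frac{3}{5}$ ($p{\left(w \right)} = \frac{1}{5} \left(-3\right) = - \frac{3}{5}$)
$Y{\left(l \right)} = \frac{17}{5}$ ($Y{\left(l \right)} = 7 - \frac{18}{5} = \frac{17}{5}$)
$Q{\left(N \right)} = 12 + 2 N^{2}$ ($Q{\left(N \right)} = \left(N^{2} + N^{2}\right) + 12 = 2 N^{2} + 12 = 12 + 2 N^{2}$)
$Y{\left(b{\left(1,-1 \right)} \right)} Q{\left(7 \right)} = \frac{17 \left(12 + 2 \cdot 7^{2}\right)}{5} = \frac{17 \left(12 + 2 \cdot 49\right)}{5} = \frac{17 \left(12 + 98\right)}{5} = \frac{17}{5} \cdot 110 = 374$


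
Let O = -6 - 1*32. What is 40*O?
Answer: -1520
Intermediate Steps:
O = -38 (O = -6 - 32 = -38)
40*O = 40*(-38) = -1520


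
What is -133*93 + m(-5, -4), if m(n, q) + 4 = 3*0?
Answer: -12373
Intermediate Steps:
m(n, q) = -4 (m(n, q) = -4 + 3*0 = -4 + 0 = -4)
-133*93 + m(-5, -4) = -133*93 - 4 = -12369 - 4 = -12373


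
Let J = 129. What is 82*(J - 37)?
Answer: 7544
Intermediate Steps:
82*(J - 37) = 82*(129 - 37) = 82*92 = 7544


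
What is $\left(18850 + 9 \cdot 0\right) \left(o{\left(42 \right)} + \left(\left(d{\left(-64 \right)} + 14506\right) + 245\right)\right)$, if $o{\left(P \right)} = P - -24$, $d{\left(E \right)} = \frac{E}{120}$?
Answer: $\frac{837871190}{3} \approx 2.7929 \cdot 10^{8}$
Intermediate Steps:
$d{\left(E \right)} = \frac{E}{120}$ ($d{\left(E \right)} = E \frac{1}{120} = \frac{E}{120}$)
$o{\left(P \right)} = 24 + P$ ($o{\left(P \right)} = P + 24 = 24 + P$)
$\left(18850 + 9 \cdot 0\right) \left(o{\left(42 \right)} + \left(\left(d{\left(-64 \right)} + 14506\right) + 245\right)\right) = \left(18850 + 9 \cdot 0\right) \left(\left(24 + 42\right) + \left(\left(\frac{1}{120} \left(-64\right) + 14506\right) + 245\right)\right) = \left(18850 + 0\right) \left(66 + \left(\left(- \frac{8}{15} + 14506\right) + 245\right)\right) = 18850 \left(66 + \left(\frac{217582}{15} + 245\right)\right) = 18850 \left(66 + \frac{221257}{15}\right) = 18850 \cdot \frac{222247}{15} = \frac{837871190}{3}$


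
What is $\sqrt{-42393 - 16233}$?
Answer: $3 i \sqrt{6514} \approx 242.13 i$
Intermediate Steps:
$\sqrt{-42393 - 16233} = \sqrt{-58626} = 3 i \sqrt{6514}$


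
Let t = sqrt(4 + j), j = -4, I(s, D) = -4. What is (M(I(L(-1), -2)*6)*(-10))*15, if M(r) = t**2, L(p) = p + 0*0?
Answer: 0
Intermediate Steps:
L(p) = p (L(p) = p + 0 = p)
t = 0 (t = sqrt(4 - 4) = sqrt(0) = 0)
M(r) = 0 (M(r) = 0**2 = 0)
(M(I(L(-1), -2)*6)*(-10))*15 = (0*(-10))*15 = 0*15 = 0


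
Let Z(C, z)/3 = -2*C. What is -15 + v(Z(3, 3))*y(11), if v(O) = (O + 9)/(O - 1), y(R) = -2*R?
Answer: -483/19 ≈ -25.421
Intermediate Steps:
Z(C, z) = -6*C (Z(C, z) = 3*(-2*C) = -6*C)
v(O) = (9 + O)/(-1 + O)
-15 + v(Z(3, 3))*y(11) = -15 + ((9 - 6*3)/(-1 - 6*3))*(-2*11) = -15 + ((9 - 18)/(-1 - 18))*(-22) = -15 + (-9/(-19))*(-22) = -15 - 1/19*(-9)*(-22) = -15 + (9/19)*(-22) = -15 - 198/19 = -483/19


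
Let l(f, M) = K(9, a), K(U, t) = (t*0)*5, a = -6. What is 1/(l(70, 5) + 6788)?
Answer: 1/6788 ≈ 0.00014732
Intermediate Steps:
K(U, t) = 0 (K(U, t) = 0*5 = 0)
l(f, M) = 0
1/(l(70, 5) + 6788) = 1/(0 + 6788) = 1/6788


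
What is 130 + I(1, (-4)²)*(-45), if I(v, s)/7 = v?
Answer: -185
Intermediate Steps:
I(v, s) = 7*v
130 + I(1, (-4)²)*(-45) = 130 + (7*1)*(-45) = 130 + 7*(-45) = 130 - 315 = -185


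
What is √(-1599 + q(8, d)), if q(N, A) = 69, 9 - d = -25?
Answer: 3*I*√170 ≈ 39.115*I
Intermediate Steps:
d = 34 (d = 9 - 1*(-25) = 9 + 25 = 34)
√(-1599 + q(8, d)) = √(-1599 + 69) = √(-1530) = 3*I*√170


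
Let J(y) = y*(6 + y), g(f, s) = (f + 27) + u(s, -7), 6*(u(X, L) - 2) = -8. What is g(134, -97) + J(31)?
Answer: 3926/3 ≈ 1308.7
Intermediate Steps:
u(X, L) = 2/3 (u(X, L) = 2 + (1/6)*(-8) = 2 - 4/3 = 2/3)
g(f, s) = 83/3 + f (g(f, s) = (f + 27) + 2/3 = (27 + f) + 2/3 = 83/3 + f)
g(134, -97) + J(31) = (83/3 + 134) + 31*(6 + 31) = 485/3 + 31*37 = 485/3 + 1147 = 3926/3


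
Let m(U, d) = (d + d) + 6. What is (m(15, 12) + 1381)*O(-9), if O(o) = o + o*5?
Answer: -76194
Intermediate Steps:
O(o) = 6*o (O(o) = o + 5*o = 6*o)
m(U, d) = 6 + 2*d (m(U, d) = 2*d + 6 = 6 + 2*d)
(m(15, 12) + 1381)*O(-9) = ((6 + 2*12) + 1381)*(6*(-9)) = ((6 + 24) + 1381)*(-54) = (30 + 1381)*(-54) = 1411*(-54) = -76194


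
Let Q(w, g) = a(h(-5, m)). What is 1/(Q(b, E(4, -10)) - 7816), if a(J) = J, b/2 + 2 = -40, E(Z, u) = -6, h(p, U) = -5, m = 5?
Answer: -1/7821 ≈ -0.00012786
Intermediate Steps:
b = -84 (b = -4 + 2*(-40) = -4 - 80 = -84)
Q(w, g) = -5
1/(Q(b, E(4, -10)) - 7816) = 1/(-5 - 7816) = 1/(-7821) = -1/7821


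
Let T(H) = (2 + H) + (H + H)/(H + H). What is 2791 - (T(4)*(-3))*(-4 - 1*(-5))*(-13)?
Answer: 2518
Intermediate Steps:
T(H) = 3 + H (T(H) = (2 + H) + (2*H)/((2*H)) = (2 + H) + (2*H)*(1/(2*H)) = (2 + H) + 1 = 3 + H)
2791 - (T(4)*(-3))*(-4 - 1*(-5))*(-13) = 2791 - ((3 + 4)*(-3))*(-4 - 1*(-5))*(-13) = 2791 - (7*(-3))*(-4 + 5)*(-13) = 2791 - (-21*1)*(-13) = 2791 - (-21)*(-13) = 2791 - 1*273 = 2791 - 273 = 2518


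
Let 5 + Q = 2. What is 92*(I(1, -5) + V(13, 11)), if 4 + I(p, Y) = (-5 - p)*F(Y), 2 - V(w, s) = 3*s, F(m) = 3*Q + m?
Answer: 4508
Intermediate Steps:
Q = -3 (Q = -5 + 2 = -3)
F(m) = -9 + m (F(m) = 3*(-3) + m = -9 + m)
V(w, s) = 2 - 3*s
I(p, Y) = -4 + (-9 + Y)*(-5 - p) (I(p, Y) = -4 + (-5 - p)*(-9 + Y) = -4 + (-9 + Y)*(-5 - p))
92*(I(1, -5) + V(13, 11)) = 92*((41 - 5*(-5) - 1*1*(-9 - 5)) + (2 - 3*11)) = 92*((41 + 25 - 1*1*(-14)) + (2 - 33)) = 92*((41 + 25 + 14) - 31) = 92*(80 - 31) = 92*49 = 4508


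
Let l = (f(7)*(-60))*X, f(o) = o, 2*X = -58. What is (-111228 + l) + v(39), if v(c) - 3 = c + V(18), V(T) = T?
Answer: -98988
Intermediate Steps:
X = -29 (X = (1/2)*(-58) = -29)
l = 12180 (l = (7*(-60))*(-29) = -420*(-29) = 12180)
v(c) = 21 + c (v(c) = 3 + (c + 18) = 3 + (18 + c) = 21 + c)
(-111228 + l) + v(39) = (-111228 + 12180) + (21 + 39) = -99048 + 60 = -98988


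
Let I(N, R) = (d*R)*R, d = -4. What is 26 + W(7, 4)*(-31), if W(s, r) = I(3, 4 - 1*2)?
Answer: 522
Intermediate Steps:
I(N, R) = -4*R² (I(N, R) = (-4*R)*R = -4*R²)
W(s, r) = -16 (W(s, r) = -4*(4 - 1*2)² = -4*(4 - 2)² = -4*2² = -4*4 = -16)
26 + W(7, 4)*(-31) = 26 - 16*(-31) = 26 + 496 = 522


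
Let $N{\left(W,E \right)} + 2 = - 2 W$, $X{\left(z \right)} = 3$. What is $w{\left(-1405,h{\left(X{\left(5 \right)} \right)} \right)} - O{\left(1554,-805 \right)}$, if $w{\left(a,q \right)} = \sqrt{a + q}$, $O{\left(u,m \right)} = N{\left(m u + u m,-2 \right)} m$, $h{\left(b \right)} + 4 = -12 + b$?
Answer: $4028121790 + i \sqrt{1418} \approx 4.0281 \cdot 10^{9} + 37.656 i$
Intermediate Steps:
$N{\left(W,E \right)} = -2 - 2 W$
$h{\left(b \right)} = -16 + b$ ($h{\left(b \right)} = -4 + \left(-12 + b\right) = -16 + b$)
$O{\left(u,m \right)} = m \left(-2 - 4 m u\right)$ ($O{\left(u,m \right)} = \left(-2 - 2 \left(m u + u m\right)\right) m = \left(-2 - 2 \left(m u + m u\right)\right) m = \left(-2 - 2 \cdot 2 m u\right) m = \left(-2 - 4 m u\right) m = m \left(-2 - 4 m u\right)$)
$w{\left(-1405,h{\left(X{\left(5 \right)} \right)} \right)} - O{\left(1554,-805 \right)} = \sqrt{-1405 + \left(-16 + 3\right)} - \left(-2\right) \left(-805\right) \left(1 + 2 \left(-805\right) 1554\right) = \sqrt{-1405 - 13} - \left(-2\right) \left(-805\right) \left(1 - 2501940\right) = \sqrt{-1418} - \left(-2\right) \left(-805\right) \left(-2501939\right) = i \sqrt{1418} - -4028121790 = i \sqrt{1418} + 4028121790 = 4028121790 + i \sqrt{1418}$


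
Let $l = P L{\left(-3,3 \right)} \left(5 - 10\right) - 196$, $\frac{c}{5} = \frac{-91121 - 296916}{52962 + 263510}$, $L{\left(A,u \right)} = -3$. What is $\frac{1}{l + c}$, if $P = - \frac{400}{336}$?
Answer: $- \frac{170408}{37487683} \approx -0.0045457$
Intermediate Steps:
$P = - \frac{25}{21}$ ($P = \left(-400\right) \frac{1}{336} = - \frac{25}{21} \approx -1.1905$)
$c = - \frac{149245}{24344}$ ($c = 5 \frac{-91121 - 296916}{52962 + 263510} = 5 \left(- \frac{388037}{316472}\right) = 5 \left(\left(-388037\right) \frac{1}{316472}\right) = 5 \left(- \frac{29849}{24344}\right) = - \frac{149245}{24344} \approx -6.1307$)
$l = - \frac{1497}{7}$ ($l = - \frac{25 \left(- 3 \left(5 - 10\right)\right)}{21} - 196 = - \frac{25 \left(\left(-3\right) \left(-5\right)\right)}{21} - 196 = \left(- \frac{25}{21}\right) 15 - 196 = - \frac{125}{7} - 196 = - \frac{1497}{7} \approx -213.86$)
$\frac{1}{l + c} = \frac{1}{- \frac{1497}{7} - \frac{149245}{24344}} = \frac{1}{- \frac{37487683}{170408}} = - \frac{170408}{37487683}$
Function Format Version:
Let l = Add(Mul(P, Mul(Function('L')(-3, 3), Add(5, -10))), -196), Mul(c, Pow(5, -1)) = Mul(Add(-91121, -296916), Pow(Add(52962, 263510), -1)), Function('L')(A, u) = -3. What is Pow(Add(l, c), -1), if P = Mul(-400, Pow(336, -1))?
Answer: Rational(-170408, 37487683) ≈ -0.0045457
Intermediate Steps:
P = Rational(-25, 21) (P = Mul(-400, Rational(1, 336)) = Rational(-25, 21) ≈ -1.1905)
c = Rational(-149245, 24344) (c = Mul(5, Mul(Add(-91121, -296916), Pow(Add(52962, 263510), -1))) = Mul(5, Mul(-388037, Pow(316472, -1))) = Mul(5, Mul(-388037, Rational(1, 316472))) = Mul(5, Rational(-29849, 24344)) = Rational(-149245, 24344) ≈ -6.1307)
l = Rational(-1497, 7) (l = Add(Mul(Rational(-25, 21), Mul(-3, Add(5, -10))), -196) = Add(Mul(Rational(-25, 21), Mul(-3, -5)), -196) = Add(Mul(Rational(-25, 21), 15), -196) = Add(Rational(-125, 7), -196) = Rational(-1497, 7) ≈ -213.86)
Pow(Add(l, c), -1) = Pow(Add(Rational(-1497, 7), Rational(-149245, 24344)), -1) = Pow(Rational(-37487683, 170408), -1) = Rational(-170408, 37487683)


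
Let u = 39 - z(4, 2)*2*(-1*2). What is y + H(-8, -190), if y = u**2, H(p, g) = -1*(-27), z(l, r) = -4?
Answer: 556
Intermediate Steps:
H(p, g) = 27
u = 23 (u = 39 - (-4*2)*(-1*2) = 39 - (-8)*(-2) = 39 - 1*16 = 39 - 16 = 23)
y = 529 (y = 23**2 = 529)
y + H(-8, -190) = 529 + 27 = 556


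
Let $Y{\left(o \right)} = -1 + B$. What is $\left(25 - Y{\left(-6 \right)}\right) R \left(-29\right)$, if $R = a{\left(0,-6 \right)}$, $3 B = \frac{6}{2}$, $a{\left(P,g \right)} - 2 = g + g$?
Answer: $7250$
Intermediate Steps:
$a{\left(P,g \right)} = 2 + 2 g$ ($a{\left(P,g \right)} = 2 + \left(g + g\right) = 2 + 2 g$)
$B = 1$ ($B = \frac{6 \cdot \frac{1}{2}}{3} = \frac{1}{3} \cdot 3 = 1$)
$Y{\left(o \right)} = 0$ ($Y{\left(o \right)} = -1 + 1 = 0$)
$R = -10$ ($R = 2 + 2 \left(-6\right) = 2 - 12 = -10$)
$\left(25 - Y{\left(-6 \right)}\right) R \left(-29\right) = \left(25 - 0\right) \left(-10\right) \left(-29\right) = \left(25 + 0\right) \left(-10\right) \left(-29\right) = 25 \left(-10\right) \left(-29\right) = \left(-250\right) \left(-29\right) = 7250$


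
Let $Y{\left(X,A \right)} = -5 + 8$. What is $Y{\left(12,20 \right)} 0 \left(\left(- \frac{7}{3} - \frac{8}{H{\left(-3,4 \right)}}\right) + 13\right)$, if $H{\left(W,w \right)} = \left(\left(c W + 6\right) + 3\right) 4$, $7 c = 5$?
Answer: $0$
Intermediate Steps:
$c = \frac{5}{7}$ ($c = \frac{1}{7} \cdot 5 = \frac{5}{7} \approx 0.71429$)
$Y{\left(X,A \right)} = 3$
$H{\left(W,w \right)} = 36 + \frac{20 W}{7}$ ($H{\left(W,w \right)} = \left(\left(\frac{5 W}{7} + 6\right) + 3\right) 4 = \left(\left(6 + \frac{5 W}{7}\right) + 3\right) 4 = \left(9 + \frac{5 W}{7}\right) 4 = 36 + \frac{20 W}{7}$)
$Y{\left(12,20 \right)} 0 \left(\left(- \frac{7}{3} - \frac{8}{H{\left(-3,4 \right)}}\right) + 13\right) = 3 \cdot 0 \left(\left(- \frac{7}{3} - \frac{8}{36 + \frac{20}{7} \left(-3\right)}\right) + 13\right) = 3 \cdot 0 \left(\left(\left(-7\right) \frac{1}{3} - \frac{8}{36 - \frac{60}{7}}\right) + 13\right) = 3 \cdot 0 \left(\left(- \frac{7}{3} - \frac{8}{\frac{192}{7}}\right) + 13\right) = 3 \cdot 0 \left(\left(- \frac{7}{3} - \frac{7}{24}\right) + 13\right) = 3 \cdot 0 \left(- \frac{21}{8} + 13\right) = 3 \cdot 0 \cdot \frac{83}{8} = 3 \cdot 0 = 0$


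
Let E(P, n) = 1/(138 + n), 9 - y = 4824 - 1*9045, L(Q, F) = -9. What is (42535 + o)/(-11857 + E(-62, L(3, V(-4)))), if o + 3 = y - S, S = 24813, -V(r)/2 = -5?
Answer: -2831421/1529552 ≈ -1.8511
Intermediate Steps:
V(r) = 10 (V(r) = -2*(-5) = 10)
y = 4230 (y = 9 - (4824 - 1*9045) = 9 - (4824 - 9045) = 9 - 1*(-4221) = 9 + 4221 = 4230)
o = -20586 (o = -3 + (4230 - 1*24813) = -3 + (4230 - 24813) = -3 - 20583 = -20586)
(42535 + o)/(-11857 + E(-62, L(3, V(-4)))) = (42535 - 20586)/(-11857 + 1/(138 - 9)) = 21949/(-11857 + 1/129) = 21949/(-1529552/129) = 21949*(-129/1529552) = -2831421/1529552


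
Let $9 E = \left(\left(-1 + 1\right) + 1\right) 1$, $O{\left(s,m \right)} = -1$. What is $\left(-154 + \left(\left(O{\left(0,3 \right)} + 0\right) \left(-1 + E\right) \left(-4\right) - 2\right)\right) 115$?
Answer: $- \frac{165140}{9} \approx -18349.0$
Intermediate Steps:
$E = \frac{1}{9}$ ($E = \frac{\left(\left(-1 + 1\right) + 1\right) 1}{9} = \frac{\left(0 + 1\right) 1}{9} = \frac{1 \cdot 1}{9} = \frac{1}{9} \cdot 1 = \frac{1}{9} \approx 0.11111$)
$\left(-154 + \left(\left(O{\left(0,3 \right)} + 0\right) \left(-1 + E\right) \left(-4\right) - 2\right)\right) 115 = \left(-154 + \left(\left(-1 + 0\right) \left(-1 + \frac{1}{9}\right) \left(-4\right) - 2\right)\right) 115 = \left(-154 + \left(\left(-1\right) \left(- \frac{8}{9}\right) \left(-4\right) - 2\right)\right) 115 = \left(-154 + \left(\frac{8}{9} \left(-4\right) - 2\right)\right) 115 = \left(-154 - \frac{50}{9}\right) 115 = \left(- \frac{1436}{9}\right) 115 = - \frac{165140}{9}$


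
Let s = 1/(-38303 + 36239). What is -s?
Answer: 1/2064 ≈ 0.00048450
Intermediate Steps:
s = -1/2064 (s = 1/(-2064) = -1/2064 ≈ -0.00048450)
-s = -1*(-1/2064) = 1/2064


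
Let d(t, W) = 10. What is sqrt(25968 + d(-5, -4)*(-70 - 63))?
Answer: sqrt(24638) ≈ 156.96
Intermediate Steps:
sqrt(25968 + d(-5, -4)*(-70 - 63)) = sqrt(25968 + 10*(-70 - 63)) = sqrt(25968 + 10*(-133)) = sqrt(25968 - 1330) = sqrt(24638)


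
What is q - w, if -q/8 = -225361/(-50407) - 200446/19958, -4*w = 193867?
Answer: 97607019385695/2012045812 ≈ 48511.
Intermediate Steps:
w = -193867/4 (w = -¼*193867 = -193867/4 ≈ -48467.)
q = 22424506736/503011453 (q = -8*(-225361/(-50407) - 200446/19958) = -8*(-225361*(-1/50407) - 200446*1/19958) = -8*(225361/50407 - 100223/9979) = -8*(-2803063342/503011453) = 22424506736/503011453 ≈ 44.581)
q - w = 22424506736/503011453 - 1*(-193867/4) = 22424506736/503011453 + 193867/4 = 97607019385695/2012045812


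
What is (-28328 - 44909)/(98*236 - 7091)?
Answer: -73237/16037 ≈ -4.5667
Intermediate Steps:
(-28328 - 44909)/(98*236 - 7091) = -73237/(23128 - 7091) = -73237/16037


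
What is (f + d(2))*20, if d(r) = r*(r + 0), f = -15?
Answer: -220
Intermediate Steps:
d(r) = r**2 (d(r) = r*r = r**2)
(f + d(2))*20 = (-15 + 2**2)*20 = (-15 + 4)*20 = -11*20 = -220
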